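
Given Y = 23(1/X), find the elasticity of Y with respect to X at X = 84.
Elasticity = -1

Elasticity = (dY/dX) · (X/Y)

dY/dX = -23/X²
At X = 84: dY/dX = -23/7056, Y = 23/84

Elasticity = (-23/7056) · (84 / (23/84)) = -1

Interpretation: for a small percentage change in X, the percentage change in Y is approximately -1.00 times as large.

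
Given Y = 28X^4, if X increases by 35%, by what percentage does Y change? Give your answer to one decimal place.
232.2%

For Y = 28X^4:
If X → X(1 + 0.35)
Then Y → Y · (1 + 0.35)^4
     ≈ Y · 3.3215

Percentage change = ((1 + 0.35)^4 − 1) × 100% ≈ 232.2%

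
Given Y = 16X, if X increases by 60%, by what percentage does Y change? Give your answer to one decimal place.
60.0%

For Y = 16X:
If X → X(1 + 0.6)
Then Y → Y · (1 + 0.6)^1
     = Y · 1.6000

Percentage change = ((1 + 0.6)^1 − 1) × 100% = 60.0%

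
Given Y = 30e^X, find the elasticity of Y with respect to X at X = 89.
Elasticity = 89

Elasticity = (dY/dX) · (X/Y)

dY/dX = 30·e^X
At X = 89: dY/dX = 30·e^89, Y = 30·e^89

Elasticity = (30·e^89) · (89 / (30·e^89)) = 89

Interpretation: for a small percentage change in X, the percentage change in Y is approximately 89.00 times as large.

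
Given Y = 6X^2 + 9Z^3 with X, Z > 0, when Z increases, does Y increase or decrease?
Y increases

Taking the partial derivative:
∂Y/∂Z = 27Z^2

∂Y/∂Z = 27Z^2 > 0 (assuming positive values)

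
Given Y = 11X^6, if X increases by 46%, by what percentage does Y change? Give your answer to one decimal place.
868.5%

For Y = 11X^6:
If X → X(1 + 0.46)
Then Y → Y · (1 + 0.46)^6
     ≈ Y · 9.6854

Percentage change = ((1 + 0.46)^6 − 1) × 100% ≈ 868.5%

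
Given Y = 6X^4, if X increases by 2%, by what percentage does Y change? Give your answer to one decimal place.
8.2%

For Y = 6X^4:
If X → X(1 + 0.02)
Then Y → Y · (1 + 0.02)^4
     ≈ Y · 1.0824

Percentage change = ((1 + 0.02)^4 − 1) × 100% ≈ 8.2%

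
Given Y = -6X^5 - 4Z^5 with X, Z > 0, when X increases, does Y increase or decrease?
Y decreases

Taking the partial derivative:
∂Y/∂X = -30X^4

∂Y/∂X = -30X^4 < 0 (assuming positive values)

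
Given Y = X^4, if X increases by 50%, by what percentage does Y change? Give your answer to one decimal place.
406.3%

For Y = X^4:
If X → X(1 + 0.5)
Then Y → Y · (1 + 0.5)^4
     = Y · 5.0625

Percentage change = ((1 + 0.5)^4 − 1) × 100% ≈ 406.3%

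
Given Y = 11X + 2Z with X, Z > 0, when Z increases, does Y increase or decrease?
Y increases

Taking the partial derivative:
∂Y/∂Z = 2

∂Y/∂Z = 2 > 0 (assuming positive values)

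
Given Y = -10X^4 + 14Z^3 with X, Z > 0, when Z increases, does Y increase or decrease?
Y increases

Taking the partial derivative:
∂Y/∂Z = 42Z^2

∂Y/∂Z = 42Z^2 > 0 (assuming positive values)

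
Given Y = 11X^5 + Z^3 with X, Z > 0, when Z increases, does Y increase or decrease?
Y increases

Taking the partial derivative:
∂Y/∂Z = 3Z^2

∂Y/∂Z = 3Z^2 > 0 (assuming positive values)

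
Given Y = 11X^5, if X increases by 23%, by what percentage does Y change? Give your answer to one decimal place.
181.5%

For Y = 11X^5:
If X → X(1 + 0.23)
Then Y → Y · (1 + 0.23)^5
     ≈ Y · 2.8153

Percentage change = ((1 + 0.23)^5 − 1) × 100% ≈ 181.5%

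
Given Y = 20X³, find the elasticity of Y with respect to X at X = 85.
Elasticity = 3

Elasticity = (dY/dX) · (X/Y)

dY/dX = 60·X²
At X = 85: dY/dX = 433500, Y = 12282500

Elasticity = 433500 · (85 / 12282500) = 3

Interpretation: for a small percentage change in X, the percentage change in Y is approximately 3.00 times as large.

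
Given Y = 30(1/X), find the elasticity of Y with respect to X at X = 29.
Elasticity = -1

Elasticity = (dY/dX) · (X/Y)

dY/dX = -30/X²
At X = 29: dY/dX = -30/841, Y = 30/29

Elasticity = (-30/841) · (29 / (30/29)) = -1

Interpretation: for a small percentage change in X, the percentage change in Y is approximately -1.00 times as large.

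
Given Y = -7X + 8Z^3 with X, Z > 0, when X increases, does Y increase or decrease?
Y decreases

Taking the partial derivative:
∂Y/∂X = -7

∂Y/∂X = -7 < 0 (assuming positive values)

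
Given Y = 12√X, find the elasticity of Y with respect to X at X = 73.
Elasticity = 1/2

Elasticity = (dY/dX) · (X/Y)

dY/dX = 6/√X
At X = 73: dY/dX = 6·√73/73, Y = 12·√73

Elasticity = (6·√73/73) · (73 / (12·√73)) = 1/2

Interpretation: for a small percentage change in X, the percentage change in Y is approximately 0.50 times as large.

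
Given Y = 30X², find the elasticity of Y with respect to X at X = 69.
Elasticity = 2

Elasticity = (dY/dX) · (X/Y)

dY/dX = 60·X
At X = 69: dY/dX = 4140, Y = 142830

Elasticity = 4140 · (69 / 142830) = 2

Interpretation: for a small percentage change in X, the percentage change in Y is approximately 2.00 times as large.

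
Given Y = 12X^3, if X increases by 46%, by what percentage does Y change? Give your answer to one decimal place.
211.2%

For Y = 12X^3:
If X → X(1 + 0.46)
Then Y → Y · (1 + 0.46)^3
     ≈ Y · 3.1121

Percentage change = ((1 + 0.46)^3 − 1) × 100% ≈ 211.2%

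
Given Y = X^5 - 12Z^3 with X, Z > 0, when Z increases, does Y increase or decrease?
Y decreases

Taking the partial derivative:
∂Y/∂Z = -36Z^2

∂Y/∂Z = -36Z^2 < 0 (assuming positive values)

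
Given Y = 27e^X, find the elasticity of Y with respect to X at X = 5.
Elasticity = 5

Elasticity = (dY/dX) · (X/Y)

dY/dX = 27·e^X
At X = 5: dY/dX = 27·e^5, Y = 27·e^5

Elasticity = (27·e^5) · (5 / (27·e^5)) = 5

Interpretation: for a small percentage change in X, the percentage change in Y is approximately 5.00 times as large.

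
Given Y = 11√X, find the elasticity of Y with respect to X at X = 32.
Elasticity = 1/2

Elasticity = (dY/dX) · (X/Y)

dY/dX = 11/(2·√X)
At X = 32: dY/dX = 11·√2/16, Y = 44·√2

Elasticity = (11·√2/16) · (32 / (44·√2)) = 1/2

Interpretation: for a small percentage change in X, the percentage change in Y is approximately 0.50 times as large.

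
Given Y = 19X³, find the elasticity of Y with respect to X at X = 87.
Elasticity = 3

Elasticity = (dY/dX) · (X/Y)

dY/dX = 57·X²
At X = 87: dY/dX = 431433, Y = 12511557

Elasticity = 431433 · (87 / 12511557) = 3

Interpretation: for a small percentage change in X, the percentage change in Y is approximately 3.00 times as large.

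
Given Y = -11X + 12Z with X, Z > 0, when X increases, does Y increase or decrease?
Y decreases

Taking the partial derivative:
∂Y/∂X = -11

∂Y/∂X = -11 < 0 (assuming positive values)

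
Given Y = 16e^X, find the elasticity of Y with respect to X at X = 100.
Elasticity = 100

Elasticity = (dY/dX) · (X/Y)

dY/dX = 16·e^X
At X = 100: dY/dX = 16·e^100, Y = 16·e^100

Elasticity = (16·e^100) · (100 / (16·e^100)) = 100

Interpretation: for a small percentage change in X, the percentage change in Y is approximately 100.00 times as large.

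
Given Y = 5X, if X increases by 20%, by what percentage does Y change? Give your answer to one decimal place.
20.0%

For Y = 5X:
If X → X(1 + 0.2)
Then Y → Y · (1 + 0.2)^1
     = Y · 1.2000

Percentage change = ((1 + 0.2)^1 − 1) × 100% = 20.0%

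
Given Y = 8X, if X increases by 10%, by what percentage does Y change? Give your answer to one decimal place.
10.0%

For Y = 8X:
If X → X(1 + 0.1)
Then Y → Y · (1 + 0.1)^1
     = Y · 1.1000

Percentage change = ((1 + 0.1)^1 − 1) × 100% = 10.0%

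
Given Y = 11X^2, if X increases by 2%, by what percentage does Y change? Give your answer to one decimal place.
4.0%

For Y = 11X^2:
If X → X(1 + 0.02)
Then Y → Y · (1 + 0.02)^2
     = Y · 1.0404

Percentage change = ((1 + 0.02)^2 − 1) × 100% ≈ 4.0%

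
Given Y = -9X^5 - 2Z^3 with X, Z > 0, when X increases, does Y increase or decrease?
Y decreases

Taking the partial derivative:
∂Y/∂X = -45X^4

∂Y/∂X = -45X^4 < 0 (assuming positive values)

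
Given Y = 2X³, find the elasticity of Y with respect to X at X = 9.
Elasticity = 3

Elasticity = (dY/dX) · (X/Y)

dY/dX = 6·X²
At X = 9: dY/dX = 486, Y = 1458

Elasticity = 486 · (9 / 1458) = 3

Interpretation: for a small percentage change in X, the percentage change in Y is approximately 3.00 times as large.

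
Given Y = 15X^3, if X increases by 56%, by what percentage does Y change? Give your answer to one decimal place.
279.6%

For Y = 15X^3:
If X → X(1 + 0.56)
Then Y → Y · (1 + 0.56)^3
     ≈ Y · 3.7964

Percentage change = ((1 + 0.56)^3 − 1) × 100% ≈ 279.6%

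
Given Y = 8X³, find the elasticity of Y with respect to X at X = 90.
Elasticity = 3

Elasticity = (dY/dX) · (X/Y)

dY/dX = 24·X²
At X = 90: dY/dX = 194400, Y = 5832000

Elasticity = 194400 · (90 / 5832000) = 3

Interpretation: for a small percentage change in X, the percentage change in Y is approximately 3.00 times as large.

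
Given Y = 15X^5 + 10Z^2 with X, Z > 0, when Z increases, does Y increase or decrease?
Y increases

Taking the partial derivative:
∂Y/∂Z = 20Z

∂Y/∂Z = 20Z > 0 (assuming positive values)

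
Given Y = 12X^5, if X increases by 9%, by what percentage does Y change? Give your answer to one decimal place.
53.9%

For Y = 12X^5:
If X → X(1 + 0.09)
Then Y → Y · (1 + 0.09)^5
     ≈ Y · 1.5386

Percentage change = ((1 + 0.09)^5 − 1) × 100% ≈ 53.9%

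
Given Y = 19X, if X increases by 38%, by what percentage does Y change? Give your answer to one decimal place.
38.0%

For Y = 19X:
If X → X(1 + 0.38)
Then Y → Y · (1 + 0.38)^1
     = Y · 1.3800

Percentage change = ((1 + 0.38)^1 − 1) × 100% = 38.0%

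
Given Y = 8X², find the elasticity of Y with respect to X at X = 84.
Elasticity = 2

Elasticity = (dY/dX) · (X/Y)

dY/dX = 16·X
At X = 84: dY/dX = 1344, Y = 56448

Elasticity = 1344 · (84 / 56448) = 2

Interpretation: for a small percentage change in X, the percentage change in Y is approximately 2.00 times as large.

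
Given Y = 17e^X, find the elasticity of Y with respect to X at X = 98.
Elasticity = 98

Elasticity = (dY/dX) · (X/Y)

dY/dX = 17·e^X
At X = 98: dY/dX = 17·e^98, Y = 17·e^98

Elasticity = (17·e^98) · (98 / (17·e^98)) = 98

Interpretation: for a small percentage change in X, the percentage change in Y is approximately 98.00 times as large.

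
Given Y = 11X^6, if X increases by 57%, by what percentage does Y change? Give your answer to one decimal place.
1397.6%

For Y = 11X^6:
If X → X(1 + 0.57)
Then Y → Y · (1 + 0.57)^6
     ≈ Y · 14.9761

Percentage change = ((1 + 0.57)^6 − 1) × 100% ≈ 1397.6%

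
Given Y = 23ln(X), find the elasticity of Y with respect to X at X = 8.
Elasticity = 1/ln(8) ≈ 0.4809

Elasticity = (dY/dX) · (X/Y)

dY/dX = 23/X
At X = 8: dY/dX = 23/8, Y = 23·ln(8)

Elasticity = (23/8) · (8 / (23·ln(8))) = 1/ln(8) ≈ 0.4809

Interpretation: for a small percentage change in X, the percentage change in Y is approximately 0.48 times as large.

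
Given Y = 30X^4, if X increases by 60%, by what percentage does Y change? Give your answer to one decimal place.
555.4%

For Y = 30X^4:
If X → X(1 + 0.6)
Then Y → Y · (1 + 0.6)^4
     = Y · 6.5536

Percentage change = ((1 + 0.6)^4 − 1) × 100% ≈ 555.4%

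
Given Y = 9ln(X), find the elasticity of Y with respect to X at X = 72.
Elasticity = 1/ln(72) ≈ 0.2338

Elasticity = (dY/dX) · (X/Y)

dY/dX = 9/X
At X = 72: dY/dX = 1/8, Y = 9·ln(72)

Elasticity = (1/8) · (72 / (9·ln(72))) = 1/ln(72) ≈ 0.2338

Interpretation: for a small percentage change in X, the percentage change in Y is approximately 0.23 times as large.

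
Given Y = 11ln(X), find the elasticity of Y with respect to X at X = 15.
Elasticity = 1/ln(15) ≈ 0.3693

Elasticity = (dY/dX) · (X/Y)

dY/dX = 11/X
At X = 15: dY/dX = 11/15, Y = 11·ln(15)

Elasticity = (11/15) · (15 / (11·ln(15))) = 1/ln(15) ≈ 0.3693

Interpretation: for a small percentage change in X, the percentage change in Y is approximately 0.37 times as large.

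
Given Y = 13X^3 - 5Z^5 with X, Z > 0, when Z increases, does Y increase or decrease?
Y decreases

Taking the partial derivative:
∂Y/∂Z = -25Z^4

∂Y/∂Z = -25Z^4 < 0 (assuming positive values)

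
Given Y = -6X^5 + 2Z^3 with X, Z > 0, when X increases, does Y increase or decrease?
Y decreases

Taking the partial derivative:
∂Y/∂X = -30X^4

∂Y/∂X = -30X^4 < 0 (assuming positive values)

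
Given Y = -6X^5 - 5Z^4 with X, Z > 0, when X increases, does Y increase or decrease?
Y decreases

Taking the partial derivative:
∂Y/∂X = -30X^4

∂Y/∂X = -30X^4 < 0 (assuming positive values)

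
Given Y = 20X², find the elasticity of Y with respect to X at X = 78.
Elasticity = 2

Elasticity = (dY/dX) · (X/Y)

dY/dX = 40·X
At X = 78: dY/dX = 3120, Y = 121680

Elasticity = 3120 · (78 / 121680) = 2

Interpretation: for a small percentage change in X, the percentage change in Y is approximately 2.00 times as large.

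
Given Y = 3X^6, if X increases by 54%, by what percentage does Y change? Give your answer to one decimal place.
1233.9%

For Y = 3X^6:
If X → X(1 + 0.54)
Then Y → Y · (1 + 0.54)^6
     ≈ Y · 13.3390

Percentage change = ((1 + 0.54)^6 − 1) × 100% ≈ 1233.9%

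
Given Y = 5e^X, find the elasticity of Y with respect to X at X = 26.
Elasticity = 26

Elasticity = (dY/dX) · (X/Y)

dY/dX = 5·e^X
At X = 26: dY/dX = 5·e^26, Y = 5·e^26

Elasticity = (5·e^26) · (26 / (5·e^26)) = 26

Interpretation: for a small percentage change in X, the percentage change in Y is approximately 26.00 times as large.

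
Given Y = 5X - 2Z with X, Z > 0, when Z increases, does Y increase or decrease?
Y decreases

Taking the partial derivative:
∂Y/∂Z = -2

∂Y/∂Z = -2 < 0 (assuming positive values)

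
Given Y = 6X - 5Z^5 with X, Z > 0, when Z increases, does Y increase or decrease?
Y decreases

Taking the partial derivative:
∂Y/∂Z = -25Z^4

∂Y/∂Z = -25Z^4 < 0 (assuming positive values)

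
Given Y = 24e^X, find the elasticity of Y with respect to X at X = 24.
Elasticity = 24

Elasticity = (dY/dX) · (X/Y)

dY/dX = 24·e^X
At X = 24: dY/dX = 24·e^24, Y = 24·e^24

Elasticity = (24·e^24) · (24 / (24·e^24)) = 24

Interpretation: for a small percentage change in X, the percentage change in Y is approximately 24.00 times as large.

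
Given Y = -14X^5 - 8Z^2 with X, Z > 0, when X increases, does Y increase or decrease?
Y decreases

Taking the partial derivative:
∂Y/∂X = -70X^4

∂Y/∂X = -70X^4 < 0 (assuming positive values)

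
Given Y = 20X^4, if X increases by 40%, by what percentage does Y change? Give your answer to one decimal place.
284.2%

For Y = 20X^4:
If X → X(1 + 0.4)
Then Y → Y · (1 + 0.4)^4
     = Y · 3.8416

Percentage change = ((1 + 0.4)^4 − 1) × 100% ≈ 284.2%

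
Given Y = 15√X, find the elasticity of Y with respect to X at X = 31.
Elasticity = 1/2

Elasticity = (dY/dX) · (X/Y)

dY/dX = 15/(2·√X)
At X = 31: dY/dX = 15·√31/62, Y = 15·√31

Elasticity = (15·√31/62) · (31 / (15·√31)) = 1/2

Interpretation: for a small percentage change in X, the percentage change in Y is approximately 0.50 times as large.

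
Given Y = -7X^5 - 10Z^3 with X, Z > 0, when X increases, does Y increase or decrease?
Y decreases

Taking the partial derivative:
∂Y/∂X = -35X^4

∂Y/∂X = -35X^4 < 0 (assuming positive values)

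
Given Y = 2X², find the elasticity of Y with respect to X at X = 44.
Elasticity = 2

Elasticity = (dY/dX) · (X/Y)

dY/dX = 4·X
At X = 44: dY/dX = 176, Y = 3872

Elasticity = 176 · (44 / 3872) = 2

Interpretation: for a small percentage change in X, the percentage change in Y is approximately 2.00 times as large.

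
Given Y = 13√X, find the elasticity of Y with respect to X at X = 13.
Elasticity = 1/2

Elasticity = (dY/dX) · (X/Y)

dY/dX = 13/(2·√X)
At X = 13: dY/dX = √13/2, Y = 13·√13

Elasticity = (√13/2) · (13 / (13·√13)) = 1/2

Interpretation: for a small percentage change in X, the percentage change in Y is approximately 0.50 times as large.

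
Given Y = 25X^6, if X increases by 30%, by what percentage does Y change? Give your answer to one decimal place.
382.7%

For Y = 25X^6:
If X → X(1 + 0.3)
Then Y → Y · (1 + 0.3)^6
     ≈ Y · 4.8268

Percentage change = ((1 + 0.3)^6 − 1) × 100% ≈ 382.7%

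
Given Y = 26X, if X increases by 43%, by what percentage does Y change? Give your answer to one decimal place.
43.0%

For Y = 26X:
If X → X(1 + 0.43)
Then Y → Y · (1 + 0.43)^1
     = Y · 1.4300

Percentage change = ((1 + 0.43)^1 − 1) × 100% = 43.0%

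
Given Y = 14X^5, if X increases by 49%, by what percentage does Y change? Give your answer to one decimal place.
634.4%

For Y = 14X^5:
If X → X(1 + 0.49)
Then Y → Y · (1 + 0.49)^5
     ≈ Y · 7.3440

Percentage change = ((1 + 0.49)^5 − 1) × 100% ≈ 634.4%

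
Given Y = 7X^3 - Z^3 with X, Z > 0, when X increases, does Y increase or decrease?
Y increases

Taking the partial derivative:
∂Y/∂X = 21X^2

∂Y/∂X = 21X^2 > 0 (assuming positive values)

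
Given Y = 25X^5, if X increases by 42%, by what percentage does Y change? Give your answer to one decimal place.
477.4%

For Y = 25X^5:
If X → X(1 + 0.42)
Then Y → Y · (1 + 0.42)^5
     ≈ Y · 5.7735

Percentage change = ((1 + 0.42)^5 − 1) × 100% ≈ 477.4%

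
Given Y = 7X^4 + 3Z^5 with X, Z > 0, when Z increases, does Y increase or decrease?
Y increases

Taking the partial derivative:
∂Y/∂Z = 15Z^4

∂Y/∂Z = 15Z^4 > 0 (assuming positive values)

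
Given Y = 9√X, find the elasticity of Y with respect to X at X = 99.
Elasticity = 1/2

Elasticity = (dY/dX) · (X/Y)

dY/dX = 9/(2·√X)
At X = 99: dY/dX = 3·√11/22, Y = 27·√11

Elasticity = (3·√11/22) · (99 / (27·√11)) = 1/2

Interpretation: for a small percentage change in X, the percentage change in Y is approximately 0.50 times as large.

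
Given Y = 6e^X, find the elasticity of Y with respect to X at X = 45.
Elasticity = 45

Elasticity = (dY/dX) · (X/Y)

dY/dX = 6·e^X
At X = 45: dY/dX = 6·e^45, Y = 6·e^45

Elasticity = (6·e^45) · (45 / (6·e^45)) = 45

Interpretation: for a small percentage change in X, the percentage change in Y is approximately 45.00 times as large.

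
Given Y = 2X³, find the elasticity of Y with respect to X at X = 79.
Elasticity = 3

Elasticity = (dY/dX) · (X/Y)

dY/dX = 6·X²
At X = 79: dY/dX = 37446, Y = 986078

Elasticity = 37446 · (79 / 986078) = 3

Interpretation: for a small percentage change in X, the percentage change in Y is approximately 3.00 times as large.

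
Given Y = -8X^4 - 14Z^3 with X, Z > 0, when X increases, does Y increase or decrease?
Y decreases

Taking the partial derivative:
∂Y/∂X = -32X^3

∂Y/∂X = -32X^3 < 0 (assuming positive values)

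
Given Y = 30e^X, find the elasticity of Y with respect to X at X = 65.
Elasticity = 65

Elasticity = (dY/dX) · (X/Y)

dY/dX = 30·e^X
At X = 65: dY/dX = 30·e^65, Y = 30·e^65

Elasticity = (30·e^65) · (65 / (30·e^65)) = 65

Interpretation: for a small percentage change in X, the percentage change in Y is approximately 65.00 times as large.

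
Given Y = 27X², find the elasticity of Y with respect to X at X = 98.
Elasticity = 2

Elasticity = (dY/dX) · (X/Y)

dY/dX = 54·X
At X = 98: dY/dX = 5292, Y = 259308

Elasticity = 5292 · (98 / 259308) = 2

Interpretation: for a small percentage change in X, the percentage change in Y is approximately 2.00 times as large.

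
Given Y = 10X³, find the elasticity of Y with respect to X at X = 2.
Elasticity = 3

Elasticity = (dY/dX) · (X/Y)

dY/dX = 30·X²
At X = 2: dY/dX = 120, Y = 80

Elasticity = 120 · (2 / 80) = 3

Interpretation: for a small percentage change in X, the percentage change in Y is approximately 3.00 times as large.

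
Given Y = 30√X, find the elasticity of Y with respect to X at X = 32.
Elasticity = 1/2

Elasticity = (dY/dX) · (X/Y)

dY/dX = 15/√X
At X = 32: dY/dX = 15·√2/8, Y = 120·√2

Elasticity = (15·√2/8) · (32 / (120·√2)) = 1/2

Interpretation: for a small percentage change in X, the percentage change in Y is approximately 0.50 times as large.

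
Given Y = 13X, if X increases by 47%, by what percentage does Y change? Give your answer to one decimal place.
47.0%

For Y = 13X:
If X → X(1 + 0.47)
Then Y → Y · (1 + 0.47)^1
     = Y · 1.4700

Percentage change = ((1 + 0.47)^1 − 1) × 100% = 47.0%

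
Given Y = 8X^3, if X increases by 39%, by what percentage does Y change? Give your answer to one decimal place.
168.6%

For Y = 8X^3:
If X → X(1 + 0.39)
Then Y → Y · (1 + 0.39)^3
     ≈ Y · 2.6856

Percentage change = ((1 + 0.39)^3 − 1) × 100% ≈ 168.6%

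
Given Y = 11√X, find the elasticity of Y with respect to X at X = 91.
Elasticity = 1/2

Elasticity = (dY/dX) · (X/Y)

dY/dX = 11/(2·√X)
At X = 91: dY/dX = 11·√91/182, Y = 11·√91

Elasticity = (11·√91/182) · (91 / (11·√91)) = 1/2

Interpretation: for a small percentage change in X, the percentage change in Y is approximately 0.50 times as large.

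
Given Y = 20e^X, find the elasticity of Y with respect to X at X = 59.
Elasticity = 59

Elasticity = (dY/dX) · (X/Y)

dY/dX = 20·e^X
At X = 59: dY/dX = 20·e^59, Y = 20·e^59

Elasticity = (20·e^59) · (59 / (20·e^59)) = 59

Interpretation: for a small percentage change in X, the percentage change in Y is approximately 59.00 times as large.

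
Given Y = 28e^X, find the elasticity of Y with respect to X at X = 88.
Elasticity = 88

Elasticity = (dY/dX) · (X/Y)

dY/dX = 28·e^X
At X = 88: dY/dX = 28·e^88, Y = 28·e^88

Elasticity = (28·e^88) · (88 / (28·e^88)) = 88

Interpretation: for a small percentage change in X, the percentage change in Y is approximately 88.00 times as large.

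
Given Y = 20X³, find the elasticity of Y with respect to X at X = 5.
Elasticity = 3

Elasticity = (dY/dX) · (X/Y)

dY/dX = 60·X²
At X = 5: dY/dX = 1500, Y = 2500

Elasticity = 1500 · (5 / 2500) = 3

Interpretation: for a small percentage change in X, the percentage change in Y is approximately 3.00 times as large.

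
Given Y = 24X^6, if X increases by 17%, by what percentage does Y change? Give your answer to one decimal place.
156.5%

For Y = 24X^6:
If X → X(1 + 0.17)
Then Y → Y · (1 + 0.17)^6
     ≈ Y · 2.5652

Percentage change = ((1 + 0.17)^6 − 1) × 100% ≈ 156.5%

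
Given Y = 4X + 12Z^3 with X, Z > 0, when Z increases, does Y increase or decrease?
Y increases

Taking the partial derivative:
∂Y/∂Z = 36Z^2

∂Y/∂Z = 36Z^2 > 0 (assuming positive values)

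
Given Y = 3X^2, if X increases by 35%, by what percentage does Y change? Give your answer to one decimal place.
82.3%

For Y = 3X^2:
If X → X(1 + 0.35)
Then Y → Y · (1 + 0.35)^2
     = Y · 1.8225

Percentage change = ((1 + 0.35)^2 − 1) × 100% ≈ 82.3%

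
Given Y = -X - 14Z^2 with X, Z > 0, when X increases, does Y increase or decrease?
Y decreases

Taking the partial derivative:
∂Y/∂X = -1

∂Y/∂X = -1 < 0 (assuming positive values)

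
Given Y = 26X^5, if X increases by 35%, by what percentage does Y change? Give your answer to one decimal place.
348.4%

For Y = 26X^5:
If X → X(1 + 0.35)
Then Y → Y · (1 + 0.35)^5
     ≈ Y · 4.4840

Percentage change = ((1 + 0.35)^5 − 1) × 100% ≈ 348.4%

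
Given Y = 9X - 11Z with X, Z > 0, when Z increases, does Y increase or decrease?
Y decreases

Taking the partial derivative:
∂Y/∂Z = -11

∂Y/∂Z = -11 < 0 (assuming positive values)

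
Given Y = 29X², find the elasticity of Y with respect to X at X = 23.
Elasticity = 2

Elasticity = (dY/dX) · (X/Y)

dY/dX = 58·X
At X = 23: dY/dX = 1334, Y = 15341

Elasticity = 1334 · (23 / 15341) = 2

Interpretation: for a small percentage change in X, the percentage change in Y is approximately 2.00 times as large.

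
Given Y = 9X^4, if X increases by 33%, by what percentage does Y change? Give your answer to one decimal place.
212.9%

For Y = 9X^4:
If X → X(1 + 0.33)
Then Y → Y · (1 + 0.33)^4
     ≈ Y · 3.1290

Percentage change = ((1 + 0.33)^4 − 1) × 100% ≈ 212.9%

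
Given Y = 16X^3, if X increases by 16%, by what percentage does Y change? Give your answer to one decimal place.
56.1%

For Y = 16X^3:
If X → X(1 + 0.16)
Then Y → Y · (1 + 0.16)^3
     ≈ Y · 1.5609

Percentage change = ((1 + 0.16)^3 − 1) × 100% ≈ 56.1%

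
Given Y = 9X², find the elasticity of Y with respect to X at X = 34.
Elasticity = 2

Elasticity = (dY/dX) · (X/Y)

dY/dX = 18·X
At X = 34: dY/dX = 612, Y = 10404

Elasticity = 612 · (34 / 10404) = 2

Interpretation: for a small percentage change in X, the percentage change in Y is approximately 2.00 times as large.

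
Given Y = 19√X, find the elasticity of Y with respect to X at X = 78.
Elasticity = 1/2

Elasticity = (dY/dX) · (X/Y)

dY/dX = 19/(2·√X)
At X = 78: dY/dX = 19·√78/156, Y = 19·√78

Elasticity = (19·√78/156) · (78 / (19·√78)) = 1/2

Interpretation: for a small percentage change in X, the percentage change in Y is approximately 0.50 times as large.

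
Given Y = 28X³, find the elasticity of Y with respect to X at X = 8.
Elasticity = 3

Elasticity = (dY/dX) · (X/Y)

dY/dX = 84·X²
At X = 8: dY/dX = 5376, Y = 14336

Elasticity = 5376 · (8 / 14336) = 3

Interpretation: for a small percentage change in X, the percentage change in Y is approximately 3.00 times as large.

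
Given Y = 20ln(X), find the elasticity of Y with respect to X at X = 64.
Elasticity = 1/ln(64) ≈ 0.2404

Elasticity = (dY/dX) · (X/Y)

dY/dX = 20/X
At X = 64: dY/dX = 5/16, Y = 20·ln(64)

Elasticity = (5/16) · (64 / (20·ln(64))) = 1/ln(64) ≈ 0.2404

Interpretation: for a small percentage change in X, the percentage change in Y is approximately 0.24 times as large.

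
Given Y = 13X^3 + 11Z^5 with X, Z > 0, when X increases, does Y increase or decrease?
Y increases

Taking the partial derivative:
∂Y/∂X = 39X^2

∂Y/∂X = 39X^2 > 0 (assuming positive values)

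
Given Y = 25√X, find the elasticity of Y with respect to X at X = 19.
Elasticity = 1/2

Elasticity = (dY/dX) · (X/Y)

dY/dX = 25/(2·√X)
At X = 19: dY/dX = 25·√19/38, Y = 25·√19

Elasticity = (25·√19/38) · (19 / (25·√19)) = 1/2

Interpretation: for a small percentage change in X, the percentage change in Y is approximately 0.50 times as large.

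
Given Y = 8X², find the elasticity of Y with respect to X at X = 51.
Elasticity = 2

Elasticity = (dY/dX) · (X/Y)

dY/dX = 16·X
At X = 51: dY/dX = 816, Y = 20808

Elasticity = 816 · (51 / 20808) = 2

Interpretation: for a small percentage change in X, the percentage change in Y is approximately 2.00 times as large.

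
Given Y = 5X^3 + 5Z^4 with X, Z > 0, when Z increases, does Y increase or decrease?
Y increases

Taking the partial derivative:
∂Y/∂Z = 20Z^3

∂Y/∂Z = 20Z^3 > 0 (assuming positive values)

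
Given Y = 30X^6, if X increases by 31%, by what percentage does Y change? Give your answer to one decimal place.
405.4%

For Y = 30X^6:
If X → X(1 + 0.31)
Then Y → Y · (1 + 0.31)^6
     ≈ Y · 5.0539

Percentage change = ((1 + 0.31)^6 − 1) × 100% ≈ 405.4%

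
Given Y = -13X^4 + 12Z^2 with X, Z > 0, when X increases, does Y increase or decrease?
Y decreases

Taking the partial derivative:
∂Y/∂X = -52X^3

∂Y/∂X = -52X^3 < 0 (assuming positive values)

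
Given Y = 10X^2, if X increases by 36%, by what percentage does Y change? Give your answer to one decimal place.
85.0%

For Y = 10X^2:
If X → X(1 + 0.36)
Then Y → Y · (1 + 0.36)^2
     = Y · 1.8496

Percentage change = ((1 + 0.36)^2 − 1) × 100% ≈ 85.0%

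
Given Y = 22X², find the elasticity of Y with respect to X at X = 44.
Elasticity = 2

Elasticity = (dY/dX) · (X/Y)

dY/dX = 44·X
At X = 44: dY/dX = 1936, Y = 42592

Elasticity = 1936 · (44 / 42592) = 2

Interpretation: for a small percentage change in X, the percentage change in Y is approximately 2.00 times as large.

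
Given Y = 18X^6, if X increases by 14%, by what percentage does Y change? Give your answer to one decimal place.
119.5%

For Y = 18X^6:
If X → X(1 + 0.14)
Then Y → Y · (1 + 0.14)^6
     ≈ Y · 2.1950

Percentage change = ((1 + 0.14)^6 − 1) × 100% ≈ 119.5%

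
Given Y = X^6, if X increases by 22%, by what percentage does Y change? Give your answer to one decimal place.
229.7%

For Y = X^6:
If X → X(1 + 0.22)
Then Y → Y · (1 + 0.22)^6
     ≈ Y · 3.2973

Percentage change = ((1 + 0.22)^6 − 1) × 100% ≈ 229.7%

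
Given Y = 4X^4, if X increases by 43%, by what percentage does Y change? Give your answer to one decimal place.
318.2%

For Y = 4X^4:
If X → X(1 + 0.43)
Then Y → Y · (1 + 0.43)^4
     ≈ Y · 4.1816

Percentage change = ((1 + 0.43)^4 − 1) × 100% ≈ 318.2%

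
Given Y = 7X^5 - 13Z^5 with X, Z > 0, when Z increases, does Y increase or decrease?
Y decreases

Taking the partial derivative:
∂Y/∂Z = -65Z^4

∂Y/∂Z = -65Z^4 < 0 (assuming positive values)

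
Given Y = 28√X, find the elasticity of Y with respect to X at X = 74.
Elasticity = 1/2

Elasticity = (dY/dX) · (X/Y)

dY/dX = 14/√X
At X = 74: dY/dX = 7·√74/37, Y = 28·√74

Elasticity = (7·√74/37) · (74 / (28·√74)) = 1/2

Interpretation: for a small percentage change in X, the percentage change in Y is approximately 0.50 times as large.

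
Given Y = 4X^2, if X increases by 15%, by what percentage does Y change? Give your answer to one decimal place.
32.3%

For Y = 4X^2:
If X → X(1 + 0.15)
Then Y → Y · (1 + 0.15)^2
     = Y · 1.3225

Percentage change = ((1 + 0.15)^2 − 1) × 100% ≈ 32.3%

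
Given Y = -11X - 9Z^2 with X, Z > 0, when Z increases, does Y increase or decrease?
Y decreases

Taking the partial derivative:
∂Y/∂Z = -18Z

∂Y/∂Z = -18Z < 0 (assuming positive values)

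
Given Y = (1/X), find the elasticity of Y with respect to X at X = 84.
Elasticity = -1

Elasticity = (dY/dX) · (X/Y)

dY/dX = -1/X²
At X = 84: dY/dX = -1/7056, Y = 1/84

Elasticity = (-1/7056) · (84 / (1/84)) = -1

Interpretation: for a small percentage change in X, the percentage change in Y is approximately -1.00 times as large.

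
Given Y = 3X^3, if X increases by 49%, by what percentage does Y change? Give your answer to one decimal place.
230.8%

For Y = 3X^3:
If X → X(1 + 0.49)
Then Y → Y · (1 + 0.49)^3
     ≈ Y · 3.3079

Percentage change = ((1 + 0.49)^3 − 1) × 100% ≈ 230.8%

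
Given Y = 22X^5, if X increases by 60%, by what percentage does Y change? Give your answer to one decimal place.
948.6%

For Y = 22X^5:
If X → X(1 + 0.6)
Then Y → Y · (1 + 0.6)^5
     ≈ Y · 10.4858

Percentage change = ((1 + 0.6)^5 − 1) × 100% ≈ 948.6%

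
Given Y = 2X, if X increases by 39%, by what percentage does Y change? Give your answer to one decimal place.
39.0%

For Y = 2X:
If X → X(1 + 0.39)
Then Y → Y · (1 + 0.39)^1
     = Y · 1.3900

Percentage change = ((1 + 0.39)^1 − 1) × 100% = 39.0%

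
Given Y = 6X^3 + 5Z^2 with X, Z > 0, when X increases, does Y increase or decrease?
Y increases

Taking the partial derivative:
∂Y/∂X = 18X^2

∂Y/∂X = 18X^2 > 0 (assuming positive values)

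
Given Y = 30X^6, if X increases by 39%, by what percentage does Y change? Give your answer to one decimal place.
621.3%

For Y = 30X^6:
If X → X(1 + 0.39)
Then Y → Y · (1 + 0.39)^6
     ≈ Y · 7.2125

Percentage change = ((1 + 0.39)^6 − 1) × 100% ≈ 621.3%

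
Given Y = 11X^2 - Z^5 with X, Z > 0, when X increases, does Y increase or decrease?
Y increases

Taking the partial derivative:
∂Y/∂X = 22X

∂Y/∂X = 22X > 0 (assuming positive values)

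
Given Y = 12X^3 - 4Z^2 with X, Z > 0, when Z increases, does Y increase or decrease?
Y decreases

Taking the partial derivative:
∂Y/∂Z = -8Z

∂Y/∂Z = -8Z < 0 (assuming positive values)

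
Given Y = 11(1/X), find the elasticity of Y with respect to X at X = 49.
Elasticity = -1

Elasticity = (dY/dX) · (X/Y)

dY/dX = -11/X²
At X = 49: dY/dX = -11/2401, Y = 11/49

Elasticity = (-11/2401) · (49 / (11/49)) = -1

Interpretation: for a small percentage change in X, the percentage change in Y is approximately -1.00 times as large.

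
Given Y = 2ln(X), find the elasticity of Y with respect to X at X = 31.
Elasticity = 1/ln(31) ≈ 0.2912

Elasticity = (dY/dX) · (X/Y)

dY/dX = 2/X
At X = 31: dY/dX = 2/31, Y = 2·ln(31)

Elasticity = (2/31) · (31 / (2·ln(31))) = 1/ln(31) ≈ 0.2912

Interpretation: for a small percentage change in X, the percentage change in Y is approximately 0.29 times as large.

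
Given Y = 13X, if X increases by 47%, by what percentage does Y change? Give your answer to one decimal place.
47.0%

For Y = 13X:
If X → X(1 + 0.47)
Then Y → Y · (1 + 0.47)^1
     = Y · 1.4700

Percentage change = ((1 + 0.47)^1 − 1) × 100% = 47.0%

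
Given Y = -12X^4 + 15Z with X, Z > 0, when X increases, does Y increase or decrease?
Y decreases

Taking the partial derivative:
∂Y/∂X = -48X^3

∂Y/∂X = -48X^3 < 0 (assuming positive values)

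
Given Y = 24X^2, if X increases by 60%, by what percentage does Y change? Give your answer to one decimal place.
156.0%

For Y = 24X^2:
If X → X(1 + 0.6)
Then Y → Y · (1 + 0.6)^2
     = Y · 2.5600

Percentage change = ((1 + 0.6)^2 − 1) × 100% = 156.0%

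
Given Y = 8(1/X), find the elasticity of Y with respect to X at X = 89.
Elasticity = -1

Elasticity = (dY/dX) · (X/Y)

dY/dX = -8/X²
At X = 89: dY/dX = -8/7921, Y = 8/89

Elasticity = (-8/7921) · (89 / (8/89)) = -1

Interpretation: for a small percentage change in X, the percentage change in Y is approximately -1.00 times as large.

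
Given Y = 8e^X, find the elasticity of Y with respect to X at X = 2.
Elasticity = 2

Elasticity = (dY/dX) · (X/Y)

dY/dX = 8·e^X
At X = 2: dY/dX = 8·e^2, Y = 8·e^2

Elasticity = (8·e^2) · (2 / (8·e^2)) = 2

Interpretation: for a small percentage change in X, the percentage change in Y is approximately 2.00 times as large.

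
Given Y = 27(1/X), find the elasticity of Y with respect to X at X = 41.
Elasticity = -1

Elasticity = (dY/dX) · (X/Y)

dY/dX = -27/X²
At X = 41: dY/dX = -27/1681, Y = 27/41

Elasticity = (-27/1681) · (41 / (27/41)) = -1

Interpretation: for a small percentage change in X, the percentage change in Y is approximately -1.00 times as large.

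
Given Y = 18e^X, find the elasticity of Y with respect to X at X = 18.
Elasticity = 18

Elasticity = (dY/dX) · (X/Y)

dY/dX = 18·e^X
At X = 18: dY/dX = 18·e^18, Y = 18·e^18

Elasticity = (18·e^18) · (18 / (18·e^18)) = 18

Interpretation: for a small percentage change in X, the percentage change in Y is approximately 18.00 times as large.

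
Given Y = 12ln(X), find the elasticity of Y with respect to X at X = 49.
Elasticity = 1/ln(49) ≈ 0.2569

Elasticity = (dY/dX) · (X/Y)

dY/dX = 12/X
At X = 49: dY/dX = 12/49, Y = 12·ln(49)

Elasticity = (12/49) · (49 / (12·ln(49))) = 1/ln(49) ≈ 0.2569

Interpretation: for a small percentage change in X, the percentage change in Y is approximately 0.26 times as large.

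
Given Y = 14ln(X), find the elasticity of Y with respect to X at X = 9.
Elasticity = 1/ln(9) ≈ 0.4551

Elasticity = (dY/dX) · (X/Y)

dY/dX = 14/X
At X = 9: dY/dX = 14/9, Y = 14·ln(9)

Elasticity = (14/9) · (9 / (14·ln(9))) = 1/ln(9) ≈ 0.4551

Interpretation: for a small percentage change in X, the percentage change in Y is approximately 0.46 times as large.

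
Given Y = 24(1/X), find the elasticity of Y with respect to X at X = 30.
Elasticity = -1

Elasticity = (dY/dX) · (X/Y)

dY/dX = -24/X²
At X = 30: dY/dX = -2/75, Y = 4/5

Elasticity = (-2/75) · (30 / (4/5)) = -1

Interpretation: for a small percentage change in X, the percentage change in Y is approximately -1.00 times as large.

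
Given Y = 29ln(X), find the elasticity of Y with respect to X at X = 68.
Elasticity = 1/ln(68) ≈ 0.2370

Elasticity = (dY/dX) · (X/Y)

dY/dX = 29/X
At X = 68: dY/dX = 29/68, Y = 29·ln(68)

Elasticity = (29/68) · (68 / (29·ln(68))) = 1/ln(68) ≈ 0.2370

Interpretation: for a small percentage change in X, the percentage change in Y is approximately 0.24 times as large.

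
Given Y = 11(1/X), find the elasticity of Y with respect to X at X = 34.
Elasticity = -1

Elasticity = (dY/dX) · (X/Y)

dY/dX = -11/X²
At X = 34: dY/dX = -11/1156, Y = 11/34

Elasticity = (-11/1156) · (34 / (11/34)) = -1

Interpretation: for a small percentage change in X, the percentage change in Y is approximately -1.00 times as large.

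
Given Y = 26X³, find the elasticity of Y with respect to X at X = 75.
Elasticity = 3

Elasticity = (dY/dX) · (X/Y)

dY/dX = 78·X²
At X = 75: dY/dX = 438750, Y = 10968750

Elasticity = 438750 · (75 / 10968750) = 3

Interpretation: for a small percentage change in X, the percentage change in Y is approximately 3.00 times as large.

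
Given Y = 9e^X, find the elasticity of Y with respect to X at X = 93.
Elasticity = 93

Elasticity = (dY/dX) · (X/Y)

dY/dX = 9·e^X
At X = 93: dY/dX = 9·e^93, Y = 9·e^93

Elasticity = (9·e^93) · (93 / (9·e^93)) = 93

Interpretation: for a small percentage change in X, the percentage change in Y is approximately 93.00 times as large.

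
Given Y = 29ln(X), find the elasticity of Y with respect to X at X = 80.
Elasticity = 1/ln(80) ≈ 0.2282

Elasticity = (dY/dX) · (X/Y)

dY/dX = 29/X
At X = 80: dY/dX = 29/80, Y = 29·ln(80)

Elasticity = (29/80) · (80 / (29·ln(80))) = 1/ln(80) ≈ 0.2282

Interpretation: for a small percentage change in X, the percentage change in Y is approximately 0.23 times as large.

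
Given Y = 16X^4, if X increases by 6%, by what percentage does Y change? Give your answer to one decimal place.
26.2%

For Y = 16X^4:
If X → X(1 + 0.06)
Then Y → Y · (1 + 0.06)^4
     ≈ Y · 1.2625

Percentage change = ((1 + 0.06)^4 − 1) × 100% ≈ 26.2%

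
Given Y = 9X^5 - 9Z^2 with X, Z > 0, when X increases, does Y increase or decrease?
Y increases

Taking the partial derivative:
∂Y/∂X = 45X^4

∂Y/∂X = 45X^4 > 0 (assuming positive values)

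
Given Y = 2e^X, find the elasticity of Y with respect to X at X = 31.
Elasticity = 31

Elasticity = (dY/dX) · (X/Y)

dY/dX = 2·e^X
At X = 31: dY/dX = 2·e^31, Y = 2·e^31

Elasticity = (2·e^31) · (31 / (2·e^31)) = 31

Interpretation: for a small percentage change in X, the percentage change in Y is approximately 31.00 times as large.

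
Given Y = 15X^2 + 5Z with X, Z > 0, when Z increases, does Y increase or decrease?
Y increases

Taking the partial derivative:
∂Y/∂Z = 5

∂Y/∂Z = 5 > 0 (assuming positive values)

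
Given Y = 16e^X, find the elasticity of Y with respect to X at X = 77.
Elasticity = 77

Elasticity = (dY/dX) · (X/Y)

dY/dX = 16·e^X
At X = 77: dY/dX = 16·e^77, Y = 16·e^77

Elasticity = (16·e^77) · (77 / (16·e^77)) = 77

Interpretation: for a small percentage change in X, the percentage change in Y is approximately 77.00 times as large.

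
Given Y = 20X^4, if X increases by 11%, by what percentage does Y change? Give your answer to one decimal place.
51.8%

For Y = 20X^4:
If X → X(1 + 0.11)
Then Y → Y · (1 + 0.11)^4
     ≈ Y · 1.5181

Percentage change = ((1 + 0.11)^4 − 1) × 100% ≈ 51.8%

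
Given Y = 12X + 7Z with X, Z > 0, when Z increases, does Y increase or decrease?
Y increases

Taking the partial derivative:
∂Y/∂Z = 7

∂Y/∂Z = 7 > 0 (assuming positive values)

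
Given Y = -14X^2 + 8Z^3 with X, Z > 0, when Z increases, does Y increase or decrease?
Y increases

Taking the partial derivative:
∂Y/∂Z = 24Z^2

∂Y/∂Z = 24Z^2 > 0 (assuming positive values)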